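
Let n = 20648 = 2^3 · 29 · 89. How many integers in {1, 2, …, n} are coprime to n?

φ(20648) = 20648 · (1 − 1/2) · (1 − 1/29) · (1 − 1/89)
       = 20648 · 2464/5162 = 9856.

9856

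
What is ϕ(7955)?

Prime factorization: 7955 = 5 * 37 * 43.
φ(5) = 5 − 1 = 4.
φ(37) = 37 − 1 = 36.
φ(43) = 43 − 1 = 42.
φ(7955) = 4 × 36 × 42 = 6048.

6048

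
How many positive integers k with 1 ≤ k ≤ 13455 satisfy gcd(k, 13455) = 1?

6336

Prime factorization: 13455 = 3^2 × 5 × 13 × 23.
φ(13455) = 13455 · (1 − 1/3) · (1 − 1/5) · (1 − 1/13) · (1 − 1/23)
       = 13455 · 2112/4485 = 6336.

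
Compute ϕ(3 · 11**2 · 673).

147840

φ(244299) = 244299 · (1 − 1/3) · (1 − 1/11) · (1 − 1/673)
       = 244299 · 13440/22209 = 147840.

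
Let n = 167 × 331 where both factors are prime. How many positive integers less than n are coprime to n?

54780

φ(pq) = (p−1)(q−1) = 166 · 330 = 54780.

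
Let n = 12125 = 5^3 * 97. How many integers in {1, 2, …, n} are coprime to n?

φ(12125) = 12125 · (1 − 1/5) · (1 − 1/97)
       = 12125 · 384/485 = 9600.

9600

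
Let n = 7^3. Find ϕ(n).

294

φ(7^3) = 7^2·(7−1) = 49·6 = 294.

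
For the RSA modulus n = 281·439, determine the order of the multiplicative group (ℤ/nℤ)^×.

φ(123359) = 123359 · (1 − 1/281) · (1 − 1/439)
       = 123359 · 122640/123359 = 122640.

122640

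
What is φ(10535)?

First factor: 10535 = 5 * 7**2 * 43.
φ(5) = 5 − 1 = 4.
φ(7^2) = 7^2 − 7^1 = 49 − 7 = 42.
φ(43) = 43 − 1 = 42.
φ(10535) = 4 × 42 × 42 = 7056.

7056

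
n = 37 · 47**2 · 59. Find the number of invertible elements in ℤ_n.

4514256

φ(37) = 37 − 1 = 36.
φ(47^2) = 47^1·(47−1) = 47·46 = 2162.
φ(59) = 59 − 1 = 58.
φ(4822247) = 36 × 2162 × 58 = 4514256.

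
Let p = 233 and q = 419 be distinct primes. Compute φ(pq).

96976

For distinct primes, φ(pq) = (p−1)(q−1) = 232 × 418 = 96976.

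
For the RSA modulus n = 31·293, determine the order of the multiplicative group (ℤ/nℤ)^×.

φ(31) = 31 − 1 = 30.
φ(293) = 293 − 1 = 292.
Since φ is multiplicative, φ(9083) = 30 · 292 = 8760.

8760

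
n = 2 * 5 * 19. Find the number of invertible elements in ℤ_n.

φ(2) = 2 − 1 = 1.
φ(5) = 5 − 1 = 4.
φ(19) = 19 − 1 = 18.
Since φ is multiplicative, φ(190) = 1 · 4 · 18 = 72.

72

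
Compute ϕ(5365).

4032

5365 = 5 · 29 · 37.
φ(5365) = 5365 · (1 − 1/5) · (1 − 1/29) · (1 − 1/37)
       = 5365 · 4032/5365 = 4032.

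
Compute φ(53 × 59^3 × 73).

755906112

φ(53) = 53 − 1 = 52.
φ(59^3) = 59^3 − 59^2 = 205379 − 3481 = 201898.
φ(73) = 73 − 1 = 72.
Multiply: 52 · 201898 · 72 = 755906112.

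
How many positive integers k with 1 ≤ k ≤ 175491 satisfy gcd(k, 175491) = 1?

103680

Prime factorization: 175491 = 3^2 · 17 · 31 · 37.
φ(175491) = 175491 · (1 − 1/3) · (1 − 1/17) · (1 − 1/31) · (1 − 1/37)
       = 175491 · 34560/58497 = 103680.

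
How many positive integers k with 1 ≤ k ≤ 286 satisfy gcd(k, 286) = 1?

120

First factor: 286 = 2 × 11 × 13.
φ(2) = 2 − 1 = 1.
φ(11) = 11 − 1 = 10.
φ(13) = 13 − 1 = 12.
Multiply: 1 · 10 · 12 = 120.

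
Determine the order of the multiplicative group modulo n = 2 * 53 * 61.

3120

φ(2) = 2 − 1 = 1.
φ(53) = 53 − 1 = 52.
φ(61) = 61 − 1 = 60.
Since φ is multiplicative, φ(6466) = 1 · 52 · 60 = 3120.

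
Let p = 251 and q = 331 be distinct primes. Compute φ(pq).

82500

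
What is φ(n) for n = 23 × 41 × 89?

φ(83927) = 83927 · (1 − 1/23) · (1 − 1/41) · (1 − 1/89)
       = 83927 · 77440/83927 = 77440.

77440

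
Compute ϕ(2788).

2788 = 2**2 × 17 × 41.
φ(2788) = 2788 · (1 − 1/2) · (1 − 1/17) · (1 − 1/41)
       = 2788 · 640/1394 = 1280.

1280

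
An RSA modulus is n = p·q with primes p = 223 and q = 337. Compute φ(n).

φ(pq) = (p−1)(q−1) = 222 · 336 = 74592.

74592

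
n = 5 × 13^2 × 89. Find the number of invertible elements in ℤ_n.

φ(75205) = 75205 · (1 − 1/5) · (1 − 1/13) · (1 − 1/89)
       = 75205 · 4224/5785 = 54912.

54912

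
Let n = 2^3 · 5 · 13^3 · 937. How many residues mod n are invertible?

φ(2^3) = 2^2·(2−1) = 4·1 = 4.
φ(5) = 5 − 1 = 4.
φ(13^3) = 13^3 − 13^2 = 2197 − 169 = 2028.
φ(937) = 937 − 1 = 936.
Since φ is multiplicative, φ(82343560) = 4 · 4 · 2028 · 936 = 30371328.

30371328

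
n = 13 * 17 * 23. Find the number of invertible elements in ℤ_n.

φ(13) = 13 − 1 = 12.
φ(17) = 17 − 1 = 16.
φ(23) = 23 − 1 = 22.
Multiply: 12 · 16 · 22 = 4224.

4224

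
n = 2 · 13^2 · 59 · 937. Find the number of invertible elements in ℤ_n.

φ(18685654) = 18685654 · (1 − 1/2) · (1 − 1/13) · (1 − 1/59) · (1 − 1/937)
       = 18685654 · 651456/1437358 = 8468928.

8468928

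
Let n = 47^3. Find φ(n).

φ(103823) = 103823 · (1 − 1/47)
       = 103823 · 46/47 = 101614.

101614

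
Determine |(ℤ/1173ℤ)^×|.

704

1173 = 3 * 17 * 23.
φ(3) = 3 − 1 = 2.
φ(17) = 17 − 1 = 16.
φ(23) = 23 − 1 = 22.
Multiply: 2 · 16 · 22 = 704.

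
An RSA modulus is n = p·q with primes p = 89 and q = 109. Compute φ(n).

9504

φ(9701) = 9701 · (1 − 1/89) · (1 − 1/109)
       = 9701 · 9504/9701 = 9504.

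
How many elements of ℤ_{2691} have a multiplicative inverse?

1584

2691 = 3^2 · 13 · 23.
φ(3^2) = 3^1·(3−1) = 3·2 = 6.
φ(13) = 13 − 1 = 12.
φ(23) = 23 − 1 = 22.
Multiply: 6 · 12 · 22 = 1584.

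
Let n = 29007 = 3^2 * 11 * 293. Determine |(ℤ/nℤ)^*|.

17520

φ(3^2) = 3^1·(3−1) = 3·2 = 6.
φ(11) = 11 − 1 = 10.
φ(293) = 293 − 1 = 292.
φ(29007) = 6 × 10 × 292 = 17520.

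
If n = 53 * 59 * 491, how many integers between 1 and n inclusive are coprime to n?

1477840

φ(1535357) = 1535357 · (1 − 1/53) · (1 − 1/59) · (1 − 1/491)
       = 1535357 · 1477840/1535357 = 1477840.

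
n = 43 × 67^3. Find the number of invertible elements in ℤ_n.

φ(12932809) = 12932809 · (1 − 1/43) · (1 − 1/67)
       = 12932809 · 2772/2881 = 12443508.

12443508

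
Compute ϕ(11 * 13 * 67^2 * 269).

142211520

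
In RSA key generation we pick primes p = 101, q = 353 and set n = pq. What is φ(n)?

35200

φ(n) = (p − 1)(q − 1) = (101−1)(353−1) = 100·352 = 35200.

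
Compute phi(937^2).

877032

φ(877969) = 877969 · (1 − 1/937)
       = 877969 · 936/937 = 877032.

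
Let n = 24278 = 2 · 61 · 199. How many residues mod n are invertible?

11880

φ(2) = 2 − 1 = 1.
φ(61) = 61 − 1 = 60.
φ(199) = 199 − 1 = 198.
Multiply: 1 · 60 · 198 = 11880.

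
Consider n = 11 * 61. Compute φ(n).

φ(11) = 11 − 1 = 10.
φ(61) = 61 − 1 = 60.
φ(671) = 10 × 60 = 600.

600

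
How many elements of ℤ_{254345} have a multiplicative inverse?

157248

First factor: 254345 = 5 * 7 * 13^2 * 43.
φ(254345) = 254345 · (1 − 1/5) · (1 − 1/7) · (1 − 1/13) · (1 − 1/43)
       = 254345 · 12096/19565 = 157248.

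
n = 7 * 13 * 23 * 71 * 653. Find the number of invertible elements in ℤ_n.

φ(97037759) = 97037759 · (1 − 1/7) · (1 − 1/13) · (1 − 1/23) · (1 − 1/71) · (1 − 1/653)
       = 97037759 · 72293760/97037759 = 72293760.

72293760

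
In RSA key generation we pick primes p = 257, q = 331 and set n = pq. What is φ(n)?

84480

For distinct primes, φ(pq) = (p−1)(q−1) = 256 × 330 = 84480.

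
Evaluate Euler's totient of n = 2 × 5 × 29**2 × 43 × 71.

φ(2) = 2 − 1 = 1.
φ(5) = 5 − 1 = 4.
φ(29^2) = 29^2 − 29^1 = 841 − 29 = 812.
φ(43) = 43 − 1 = 42.
φ(71) = 71 − 1 = 70.
Since φ is multiplicative, φ(25675730) = 1 · 4 · 812 · 42 · 70 = 9549120.

9549120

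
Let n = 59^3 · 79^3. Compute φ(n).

φ(101259856781) = 101259856781 · (1 − 1/59) · (1 − 1/79)
       = 101259856781 · 4524/4661 = 98283542604.

98283542604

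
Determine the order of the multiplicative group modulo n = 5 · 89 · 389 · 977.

133298176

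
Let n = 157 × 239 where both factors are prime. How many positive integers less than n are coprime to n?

37128

φ(157) = 157 − 1 = 156.
φ(239) = 239 − 1 = 238.
Since φ is multiplicative, φ(37523) = 156 · 238 = 37128.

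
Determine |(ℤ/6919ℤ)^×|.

5760

First factor: 6919 = 11 * 17 * 37.
φ(6919) = 6919 · (1 − 1/11) · (1 − 1/17) · (1 − 1/37)
       = 6919 · 5760/6919 = 5760.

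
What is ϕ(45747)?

Prime factorization: 45747 = 3**2 * 13 * 17 * 23.
φ(45747) = 45747 · (1 − 1/3) · (1 − 1/13) · (1 − 1/17) · (1 − 1/23)
       = 45747 · 8448/15249 = 25344.

25344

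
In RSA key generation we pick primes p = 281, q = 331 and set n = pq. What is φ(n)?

92400

φ(n) = (p − 1)(q − 1) = (281−1)(331−1) = 280·330 = 92400.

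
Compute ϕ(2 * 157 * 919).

φ(2) = 2 − 1 = 1.
φ(157) = 157 − 1 = 156.
φ(919) = 919 − 1 = 918.
Since φ is multiplicative, φ(288566) = 1 · 156 · 918 = 143208.

143208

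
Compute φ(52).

24

Prime factorization: 52 = 2**2 · 13.
φ(52) = 52 · (1 − 1/2) · (1 − 1/13)
       = 52 · 12/26 = 24.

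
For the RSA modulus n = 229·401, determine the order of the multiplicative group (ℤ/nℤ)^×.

91200

φ(229) = 229 − 1 = 228.
φ(401) = 401 − 1 = 400.
Since φ is multiplicative, φ(91829) = 228 · 400 = 91200.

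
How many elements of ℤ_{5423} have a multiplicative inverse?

4480

Prime factorization: 5423 = 11 · 17 · 29.
φ(5423) = 5423 · (1 − 1/11) · (1 − 1/17) · (1 − 1/29)
       = 5423 · 4480/5423 = 4480.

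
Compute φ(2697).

Factor 2697: 2697 = 3 × 29 × 31.
φ(3) = 3 − 1 = 2.
φ(29) = 29 − 1 = 28.
φ(31) = 31 − 1 = 30.
Multiply: 2 · 28 · 30 = 1680.

1680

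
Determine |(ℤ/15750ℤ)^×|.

First factor: 15750 = 2 × 3^2 × 5^3 × 7.
φ(15750) = 15750 · (1 − 1/2) · (1 − 1/3) · (1 − 1/5) · (1 − 1/7)
       = 15750 · 48/210 = 3600.

3600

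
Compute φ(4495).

3360

Factor 4495: 4495 = 5 · 29 · 31.
φ(5) = 5 − 1 = 4.
φ(29) = 29 − 1 = 28.
φ(31) = 31 − 1 = 30.
Multiply: 4 · 28 · 30 = 3360.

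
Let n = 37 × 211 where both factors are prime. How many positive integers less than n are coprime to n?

7560

For distinct primes, φ(pq) = (p−1)(q−1) = 36 × 210 = 7560.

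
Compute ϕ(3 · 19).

36

φ(3) = 3 − 1 = 2.
φ(19) = 19 − 1 = 18.
Multiply: 2 · 18 = 36.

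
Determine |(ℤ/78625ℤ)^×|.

Factor 78625: 78625 = 5^3 · 17 · 37.
φ(78625) = 78625 · (1 − 1/5) · (1 − 1/17) · (1 − 1/37)
       = 78625 · 2304/3145 = 57600.

57600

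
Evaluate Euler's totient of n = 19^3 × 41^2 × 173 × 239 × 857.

φ(408557645748041) = 408557645748041 · (1 − 1/19) · (1 − 1/41) · (1 − 1/173) · (1 − 1/239) · (1 − 1/857)
       = 408557645748041 · 25229675520/27603381241 = 373424427371520.

373424427371520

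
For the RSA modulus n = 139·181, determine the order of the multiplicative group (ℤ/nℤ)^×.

24840

φ(pq) = (p−1)(q−1) = 138 · 180 = 24840.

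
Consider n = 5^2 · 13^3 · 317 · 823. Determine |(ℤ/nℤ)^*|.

10535541120

φ(14329438175) = 14329438175 · (1 − 1/5) · (1 − 1/13) · (1 − 1/317) · (1 − 1/823)
       = 14329438175 · 12468096/16957915 = 10535541120.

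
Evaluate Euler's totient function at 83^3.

φ(571787) = 571787 · (1 − 1/83)
       = 571787 · 82/83 = 564898.

564898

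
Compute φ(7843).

6600

First factor: 7843 = 11 · 23 · 31.
φ(11) = 11 − 1 = 10.
φ(23) = 23 − 1 = 22.
φ(31) = 31 − 1 = 30.
Multiply: 10 · 22 · 30 = 6600.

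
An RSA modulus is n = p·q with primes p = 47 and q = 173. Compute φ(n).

7912

φ(n) = (p − 1)(q − 1) = (47−1)(173−1) = 46·172 = 7912.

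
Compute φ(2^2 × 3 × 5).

φ(2^2) = 2^1·(2−1) = 2·1 = 2.
φ(3) = 3 − 1 = 2.
φ(5) = 5 − 1 = 4.
Since φ is multiplicative, φ(60) = 2 · 2 · 4 = 16.

16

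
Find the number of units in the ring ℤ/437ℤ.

396

Prime factorization: 437 = 19 · 23.
φ(437) = 437 · (1 − 1/19) · (1 − 1/23)
       = 437 · 396/437 = 396.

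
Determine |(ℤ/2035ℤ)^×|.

2035 = 5 · 11 · 37.
φ(2035) = 2035 · (1 − 1/5) · (1 − 1/11) · (1 − 1/37)
       = 2035 · 1440/2035 = 1440.

1440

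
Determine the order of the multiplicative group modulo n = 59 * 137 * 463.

3644256

φ(59) = 59 − 1 = 58.
φ(137) = 137 − 1 = 136.
φ(463) = 463 − 1 = 462.
Since φ is multiplicative, φ(3742429) = 58 · 136 · 462 = 3644256.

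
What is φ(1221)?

1221 = 3 × 11 × 37.
φ(1221) = 1221 · (1 − 1/3) · (1 − 1/11) · (1 − 1/37)
       = 1221 · 720/1221 = 720.

720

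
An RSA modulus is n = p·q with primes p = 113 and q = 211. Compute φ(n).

φ(n) = (p − 1)(q − 1) = (113−1)(211−1) = 112·210 = 23520.

23520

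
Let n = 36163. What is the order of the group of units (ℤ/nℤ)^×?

First factor: 36163 = 29**2 · 43.
φ(36163) = 36163 · (1 − 1/29) · (1 − 1/43)
       = 36163 · 1176/1247 = 34104.

34104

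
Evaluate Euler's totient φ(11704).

4320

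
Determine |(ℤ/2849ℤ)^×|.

First factor: 2849 = 7 × 11 × 37.
φ(2849) = 2849 · (1 − 1/7) · (1 − 1/11) · (1 − 1/37)
       = 2849 · 2160/2849 = 2160.

2160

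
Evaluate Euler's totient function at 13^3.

φ(13^3) = 13^2·(13−1) = 169·12 = 2028.

2028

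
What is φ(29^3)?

φ(29^3) = 29^2·(29−1) = 841·28 = 23548.

23548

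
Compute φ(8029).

6480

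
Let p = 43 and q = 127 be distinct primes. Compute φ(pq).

φ(pq) = (p−1)(q−1) = 42 · 126 = 5292.

5292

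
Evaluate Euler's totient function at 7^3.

294

φ(7^3) = 7^3 − 7^2 = 343 − 49 = 294.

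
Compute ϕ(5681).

4752

Prime factorization: 5681 = 13 × 19 × 23.
φ(5681) = 5681 · (1 − 1/13) · (1 − 1/19) · (1 − 1/23)
       = 5681 · 4752/5681 = 4752.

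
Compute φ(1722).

Factor 1722: 1722 = 2 · 3 · 7 · 41.
φ(2) = 2 − 1 = 1.
φ(3) = 3 − 1 = 2.
φ(7) = 7 − 1 = 6.
φ(41) = 41 − 1 = 40.
φ(1722) = 1 × 2 × 6 × 40 = 480.

480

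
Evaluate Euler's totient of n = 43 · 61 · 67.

φ(43) = 43 − 1 = 42.
φ(61) = 61 − 1 = 60.
φ(67) = 67 − 1 = 66.
Since φ is multiplicative, φ(175741) = 42 · 60 · 66 = 166320.

166320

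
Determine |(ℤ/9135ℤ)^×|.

4032

9135 = 3^2 × 5 × 7 × 29.
φ(3^2) = 3^2 − 3^1 = 9 − 3 = 6.
φ(5) = 5 − 1 = 4.
φ(7) = 7 − 1 = 6.
φ(29) = 29 − 1 = 28.
Multiply: 6 · 4 · 6 · 28 = 4032.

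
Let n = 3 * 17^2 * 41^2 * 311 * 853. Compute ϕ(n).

235637299200

φ(386630606841) = 386630606841 · (1 − 1/3) · (1 − 1/17) · (1 − 1/41) · (1 − 1/311) · (1 − 1/853)
       = 386630606841 · 338073600/554706753 = 235637299200.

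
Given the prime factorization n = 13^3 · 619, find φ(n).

φ(1359943) = 1359943 · (1 − 1/13) · (1 − 1/619)
       = 1359943 · 7416/8047 = 1253304.

1253304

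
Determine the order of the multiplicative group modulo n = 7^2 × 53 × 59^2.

φ(9040157) = 9040157 · (1 − 1/7) · (1 − 1/53) · (1 − 1/59)
       = 9040157 · 18096/21889 = 7473648.

7473648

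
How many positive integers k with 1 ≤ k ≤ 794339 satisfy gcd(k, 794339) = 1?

Factor 794339: 794339 = 7^2 × 13 × 29 × 43.
φ(7^2) = 7^2 − 7^1 = 49 − 7 = 42.
φ(13) = 13 − 1 = 12.
φ(29) = 29 − 1 = 28.
φ(43) = 43 − 1 = 42.
Since φ is multiplicative, φ(794339) = 42 · 12 · 28 · 42 = 592704.

592704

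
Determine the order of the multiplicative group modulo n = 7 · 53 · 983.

φ(364693) = 364693 · (1 − 1/7) · (1 − 1/53) · (1 − 1/983)
       = 364693 · 306384/364693 = 306384.

306384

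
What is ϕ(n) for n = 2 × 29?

28

φ(2) = 2 − 1 = 1.
φ(29) = 29 − 1 = 28.
Since φ is multiplicative, φ(58) = 1 · 28 = 28.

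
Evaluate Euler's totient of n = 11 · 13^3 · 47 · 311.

φ(11) = 11 − 1 = 10.
φ(13^3) = 13^3 − 13^2 = 2197 − 169 = 2028.
φ(47) = 47 − 1 = 46.
φ(311) = 311 − 1 = 310.
Multiply: 10 · 2028 · 46 · 310 = 289192800.

289192800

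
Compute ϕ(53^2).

2756

φ(53^2) = 53^2 − 53^1 = 2809 − 53 = 2756.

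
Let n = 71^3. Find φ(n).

φ(357911) = 357911 · (1 − 1/71)
       = 357911 · 70/71 = 352870.

352870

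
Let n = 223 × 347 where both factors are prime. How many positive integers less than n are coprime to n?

76812

φ(n) = (p − 1)(q − 1) = (223−1)(347−1) = 222·346 = 76812.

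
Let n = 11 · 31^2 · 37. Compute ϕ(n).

334800

φ(391127) = 391127 · (1 − 1/11) · (1 − 1/31) · (1 − 1/37)
       = 391127 · 10800/12617 = 334800.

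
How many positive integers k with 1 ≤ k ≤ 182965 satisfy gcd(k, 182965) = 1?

133056

182965 = 5 · 23 · 37 · 43.
φ(5) = 5 − 1 = 4.
φ(23) = 23 − 1 = 22.
φ(37) = 37 − 1 = 36.
φ(43) = 43 − 1 = 42.
φ(182965) = 4 × 22 × 36 × 42 = 133056.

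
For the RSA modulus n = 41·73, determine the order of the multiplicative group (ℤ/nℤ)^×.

2880

For distinct primes, φ(pq) = (p−1)(q−1) = 40 × 72 = 2880.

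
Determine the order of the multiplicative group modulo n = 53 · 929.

48256

φ(53) = 53 − 1 = 52.
φ(929) = 929 − 1 = 928.
Since φ is multiplicative, φ(49237) = 52 · 928 = 48256.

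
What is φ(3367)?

2592

Factor 3367: 3367 = 7 · 13 · 37.
φ(7) = 7 − 1 = 6.
φ(13) = 13 − 1 = 12.
φ(37) = 37 − 1 = 36.
φ(3367) = 6 × 12 × 36 = 2592.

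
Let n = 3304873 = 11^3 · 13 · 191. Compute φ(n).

2758800

φ(11^3) = 11^2·(11−1) = 121·10 = 1210.
φ(13) = 13 − 1 = 12.
φ(191) = 191 − 1 = 190.
φ(3304873) = 1210 × 12 × 190 = 2758800.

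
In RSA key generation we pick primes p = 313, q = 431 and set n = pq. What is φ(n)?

134160

For distinct primes, φ(pq) = (p−1)(q−1) = 312 × 430 = 134160.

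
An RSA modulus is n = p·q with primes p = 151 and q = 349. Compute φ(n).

52200

φ(151) = 151 − 1 = 150.
φ(349) = 349 − 1 = 348.
Multiply: 150 · 348 = 52200.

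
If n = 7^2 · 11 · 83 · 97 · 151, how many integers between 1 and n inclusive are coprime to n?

φ(655262839) = 655262839 · (1 − 1/7) · (1 − 1/11) · (1 − 1/83) · (1 − 1/97) · (1 − 1/151)
       = 655262839 · 70848000/93608977 = 495936000.

495936000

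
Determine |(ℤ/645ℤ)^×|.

First factor: 645 = 3 × 5 × 43.
φ(645) = 645 · (1 − 1/3) · (1 − 1/5) · (1 − 1/43)
       = 645 · 336/645 = 336.

336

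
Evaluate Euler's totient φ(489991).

Prime factorization: 489991 = 17 × 19 × 37 × 41.
φ(489991) = 489991 · (1 − 1/17) · (1 − 1/19) · (1 − 1/37) · (1 − 1/41)
       = 489991 · 414720/489991 = 414720.

414720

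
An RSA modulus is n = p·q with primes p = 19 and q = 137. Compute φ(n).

2448

For distinct primes, φ(pq) = (p−1)(q−1) = 18 × 136 = 2448.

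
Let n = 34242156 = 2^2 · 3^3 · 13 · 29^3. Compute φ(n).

10172736

φ(34242156) = 34242156 · (1 − 1/2) · (1 − 1/3) · (1 − 1/13) · (1 − 1/29)
       = 34242156 · 672/2262 = 10172736.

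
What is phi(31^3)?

φ(29791) = 29791 · (1 − 1/31)
       = 29791 · 30/31 = 28830.

28830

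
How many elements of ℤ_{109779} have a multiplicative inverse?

109779 = 3 × 23 × 37 × 43.
φ(3) = 3 − 1 = 2.
φ(23) = 23 − 1 = 22.
φ(37) = 37 − 1 = 36.
φ(43) = 43 − 1 = 42.
Since φ is multiplicative, φ(109779) = 2 · 22 · 36 · 42 = 66528.

66528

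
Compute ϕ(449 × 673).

301056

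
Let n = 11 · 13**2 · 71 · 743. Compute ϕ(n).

φ(11) = 11 − 1 = 10.
φ(13^2) = 13^1·(13−1) = 13·12 = 156.
φ(71) = 71 − 1 = 70.
φ(743) = 743 − 1 = 742.
Multiply: 10 · 156 · 70 · 742 = 81026400.

81026400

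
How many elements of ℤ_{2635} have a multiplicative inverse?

Factor 2635: 2635 = 5 · 17 · 31.
φ(5) = 5 − 1 = 4.
φ(17) = 17 − 1 = 16.
φ(31) = 31 − 1 = 30.
Multiply: 4 · 16 · 30 = 1920.

1920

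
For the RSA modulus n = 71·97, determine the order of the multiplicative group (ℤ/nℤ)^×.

For distinct primes, φ(pq) = (p−1)(q−1) = 70 × 96 = 6720.

6720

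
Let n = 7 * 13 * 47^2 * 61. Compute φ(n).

φ(7) = 7 − 1 = 6.
φ(13) = 13 − 1 = 12.
φ(47^2) = 47^1·(47−1) = 47·46 = 2162.
φ(61) = 61 − 1 = 60.
Since φ is multiplicative, φ(12262159) = 6 · 12 · 2162 · 60 = 9339840.

9339840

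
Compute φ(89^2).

φ(7921) = 7921 · (1 − 1/89)
       = 7921 · 88/89 = 7832.

7832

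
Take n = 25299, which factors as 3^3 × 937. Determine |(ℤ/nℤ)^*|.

16848

φ(25299) = 25299 · (1 − 1/3) · (1 − 1/937)
       = 25299 · 1872/2811 = 16848.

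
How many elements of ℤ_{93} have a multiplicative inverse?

60

Factor 93: 93 = 3 * 31.
φ(93) = 93 · (1 − 1/3) · (1 − 1/31)
       = 93 · 60/93 = 60.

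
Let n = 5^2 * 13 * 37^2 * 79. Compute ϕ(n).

24935040

φ(5^2) = 5^2 − 5^1 = 25 − 5 = 20.
φ(13) = 13 − 1 = 12.
φ(37^2) = 37^2 − 37^1 = 1369 − 37 = 1332.
φ(79) = 79 − 1 = 78.
φ(35149075) = 20 × 12 × 1332 × 78 = 24935040.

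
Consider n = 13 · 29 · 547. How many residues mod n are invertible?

φ(206219) = 206219 · (1 − 1/13) · (1 − 1/29) · (1 − 1/547)
       = 206219 · 183456/206219 = 183456.

183456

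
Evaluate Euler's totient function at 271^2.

73170

φ(271^2) = 271^1·(271−1) = 271·270 = 73170.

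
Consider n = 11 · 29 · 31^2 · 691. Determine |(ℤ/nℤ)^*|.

179676000

φ(211832269) = 211832269 · (1 − 1/11) · (1 − 1/29) · (1 − 1/31) · (1 − 1/691)
       = 211832269 · 5796000/6833299 = 179676000.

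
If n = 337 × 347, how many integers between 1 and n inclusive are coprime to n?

116256

φ(337) = 337 − 1 = 336.
φ(347) = 347 − 1 = 346.
Multiply: 336 · 346 = 116256.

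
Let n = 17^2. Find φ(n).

272

φ(17^2) = 17^1·(17−1) = 17·16 = 272.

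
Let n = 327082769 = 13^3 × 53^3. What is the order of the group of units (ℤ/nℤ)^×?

296225904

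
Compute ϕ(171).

171 = 3**2 * 19.
φ(3^2) = 3^1·(3−1) = 3·2 = 6.
φ(19) = 19 − 1 = 18.
Since φ is multiplicative, φ(171) = 6 · 18 = 108.

108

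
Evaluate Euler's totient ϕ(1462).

672

Factor 1462: 1462 = 2 * 17 * 43.
φ(2) = 2 − 1 = 1.
φ(17) = 17 − 1 = 16.
φ(43) = 43 − 1 = 42.
Since φ is multiplicative, φ(1462) = 1 · 16 · 42 = 672.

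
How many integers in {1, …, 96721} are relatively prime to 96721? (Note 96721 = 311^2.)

φ(311^2) = 311^2 − 311^1 = 96721 − 311 = 96410.

96410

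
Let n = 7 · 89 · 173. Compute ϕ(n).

φ(107779) = 107779 · (1 − 1/7) · (1 − 1/89) · (1 − 1/173)
       = 107779 · 90816/107779 = 90816.

90816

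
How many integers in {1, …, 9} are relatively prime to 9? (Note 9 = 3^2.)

φ(3^2) = 3^2 − 3^1 = 9 − 3 = 6.

6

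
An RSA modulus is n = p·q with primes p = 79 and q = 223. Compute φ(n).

For distinct primes, φ(pq) = (p−1)(q−1) = 78 × 222 = 17316.

17316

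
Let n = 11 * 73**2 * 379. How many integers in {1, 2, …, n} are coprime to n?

φ(22216601) = 22216601 · (1 − 1/11) · (1 − 1/73) · (1 − 1/379)
       = 22216601 · 272160/304337 = 19867680.

19867680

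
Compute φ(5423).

4480

First factor: 5423 = 11 · 17 · 29.
φ(11) = 11 − 1 = 10.
φ(17) = 17 − 1 = 16.
φ(29) = 29 − 1 = 28.
Since φ is multiplicative, φ(5423) = 10 · 16 · 28 = 4480.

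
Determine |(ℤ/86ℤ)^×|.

First factor: 86 = 2 * 43.
φ(86) = 86 · (1 − 1/2) · (1 − 1/43)
       = 86 · 42/86 = 42.

42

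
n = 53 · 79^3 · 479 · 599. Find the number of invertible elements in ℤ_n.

7235710950624

φ(7497551874707) = 7497551874707 · (1 − 1/53) · (1 − 1/79) · (1 − 1/479) · (1 − 1/599)
       = 7497551874707 · 1159383264/1201338227 = 7235710950624.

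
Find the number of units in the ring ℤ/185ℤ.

Factor 185: 185 = 5 · 37.
φ(185) = 185 · (1 − 1/5) · (1 − 1/37)
       = 185 · 144/185 = 144.

144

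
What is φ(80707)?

67760

80707 = 11^2 * 23 * 29.
φ(80707) = 80707 · (1 − 1/11) · (1 − 1/23) · (1 − 1/29)
       = 80707 · 6160/7337 = 67760.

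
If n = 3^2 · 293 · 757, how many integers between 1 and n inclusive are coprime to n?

φ(1996209) = 1996209 · (1 − 1/3) · (1 − 1/293) · (1 − 1/757)
       = 1996209 · 441504/665403 = 1324512.

1324512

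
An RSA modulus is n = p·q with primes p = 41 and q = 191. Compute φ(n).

φ(pq) = (p−1)(q−1) = 40 · 190 = 7600.

7600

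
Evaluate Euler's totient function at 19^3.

6498

φ(6859) = 6859 · (1 − 1/19)
       = 6859 · 18/19 = 6498.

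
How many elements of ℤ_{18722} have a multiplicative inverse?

7920

18722 = 2 * 11 * 23 * 37.
φ(2) = 2 − 1 = 1.
φ(11) = 11 − 1 = 10.
φ(23) = 23 − 1 = 22.
φ(37) = 37 − 1 = 36.
Since φ is multiplicative, φ(18722) = 1 · 10 · 22 · 36 = 7920.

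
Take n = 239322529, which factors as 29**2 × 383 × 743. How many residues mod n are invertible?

φ(29^2) = 29^2 − 29^1 = 841 − 29 = 812.
φ(383) = 383 − 1 = 382.
φ(743) = 743 − 1 = 742.
Multiply: 812 · 382 · 742 = 230156528.

230156528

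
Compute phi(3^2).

φ(9) = 9 · (1 − 1/3)
       = 9 · 2/3 = 6.

6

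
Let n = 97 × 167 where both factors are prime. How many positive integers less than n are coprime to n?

15936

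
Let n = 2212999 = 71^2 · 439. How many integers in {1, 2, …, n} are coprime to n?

2176860

φ(2212999) = 2212999 · (1 − 1/71) · (1 − 1/439)
       = 2212999 · 30660/31169 = 2176860.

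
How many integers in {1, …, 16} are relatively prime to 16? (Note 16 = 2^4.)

8

φ(16) = 16 · (1 − 1/2)
       = 16 · 1/2 = 8.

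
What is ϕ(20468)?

8064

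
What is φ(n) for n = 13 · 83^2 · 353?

φ(31613621) = 31613621 · (1 − 1/13) · (1 − 1/83) · (1 − 1/353)
       = 31613621 · 346368/380887 = 28748544.

28748544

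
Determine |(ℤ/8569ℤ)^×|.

8569 = 11 · 19 · 41.
φ(8569) = 8569 · (1 − 1/11) · (1 − 1/19) · (1 − 1/41)
       = 8569 · 7200/8569 = 7200.

7200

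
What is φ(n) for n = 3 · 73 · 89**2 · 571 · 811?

520708953600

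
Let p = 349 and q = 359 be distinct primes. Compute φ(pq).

φ(349) = 349 − 1 = 348.
φ(359) = 359 − 1 = 358.
Since φ is multiplicative, φ(125291) = 348 · 358 = 124584.

124584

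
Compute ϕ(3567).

2240

3567 = 3 · 29 · 41.
φ(3567) = 3567 · (1 − 1/3) · (1 − 1/29) · (1 − 1/41)
       = 3567 · 2240/3567 = 2240.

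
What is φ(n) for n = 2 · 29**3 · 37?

847728

φ(1804786) = 1804786 · (1 − 1/2) · (1 − 1/29) · (1 − 1/37)
       = 1804786 · 1008/2146 = 847728.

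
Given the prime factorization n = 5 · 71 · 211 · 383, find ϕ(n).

22461600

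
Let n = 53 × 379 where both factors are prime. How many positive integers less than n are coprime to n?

φ(20087) = 20087 · (1 − 1/53) · (1 − 1/379)
       = 20087 · 19656/20087 = 19656.

19656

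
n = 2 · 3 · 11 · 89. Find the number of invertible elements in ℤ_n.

1760

φ(5874) = 5874 · (1 − 1/2) · (1 − 1/3) · (1 − 1/11) · (1 − 1/89)
       = 5874 · 1760/5874 = 1760.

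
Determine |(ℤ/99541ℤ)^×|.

84240

99541 = 13^2 * 19 * 31.
φ(13^2) = 13^1·(13−1) = 13·12 = 156.
φ(19) = 19 − 1 = 18.
φ(31) = 31 − 1 = 30.
Since φ is multiplicative, φ(99541) = 156 · 18 · 30 = 84240.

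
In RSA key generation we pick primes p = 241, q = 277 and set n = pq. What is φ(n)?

φ(66757) = 66757 · (1 − 1/241) · (1 − 1/277)
       = 66757 · 66240/66757 = 66240.

66240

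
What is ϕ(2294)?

1080

Factor 2294: 2294 = 2 · 31 · 37.
φ(2294) = 2294 · (1 − 1/2) · (1 − 1/31) · (1 − 1/37)
       = 2294 · 1080/2294 = 1080.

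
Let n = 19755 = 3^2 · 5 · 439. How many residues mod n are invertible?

10512

φ(3^2) = 3^2 − 3^1 = 9 − 3 = 6.
φ(5) = 5 − 1 = 4.
φ(439) = 439 − 1 = 438.
Multiply: 6 · 4 · 438 = 10512.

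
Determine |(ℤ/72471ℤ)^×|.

First factor: 72471 = 3 · 7**2 · 17 · 29.
φ(72471) = 72471 · (1 − 1/3) · (1 − 1/7) · (1 − 1/17) · (1 − 1/29)
       = 72471 · 5376/10353 = 37632.

37632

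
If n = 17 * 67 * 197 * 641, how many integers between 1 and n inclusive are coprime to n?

132464640

φ(143829503) = 143829503 · (1 − 1/17) · (1 − 1/67) · (1 − 1/197) · (1 − 1/641)
       = 143829503 · 132464640/143829503 = 132464640.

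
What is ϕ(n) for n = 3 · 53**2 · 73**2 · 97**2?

φ(422534507547) = 422534507547 · (1 − 1/3) · (1 − 1/53) · (1 − 1/73) · (1 − 1/97)
       = 422534507547 · 718848/1125879 = 269778622464.

269778622464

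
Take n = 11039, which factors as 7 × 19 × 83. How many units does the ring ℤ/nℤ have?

φ(7) = 7 − 1 = 6.
φ(19) = 19 − 1 = 18.
φ(83) = 83 − 1 = 82.
Since φ is multiplicative, φ(11039) = 6 · 18 · 82 = 8856.

8856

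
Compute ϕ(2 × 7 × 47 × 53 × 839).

12026976

φ(29259286) = 29259286 · (1 − 1/2) · (1 − 1/7) · (1 − 1/47) · (1 − 1/53) · (1 − 1/839)
       = 29259286 · 12026976/29259286 = 12026976.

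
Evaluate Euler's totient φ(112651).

83160

Prime factorization: 112651 = 7**2 * 11**2 * 19.
φ(112651) = 112651 · (1 − 1/7) · (1 − 1/11) · (1 − 1/19)
       = 112651 · 1080/1463 = 83160.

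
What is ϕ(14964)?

4704

14964 = 2^2 * 3 * 29 * 43.
φ(14964) = 14964 · (1 − 1/2) · (1 − 1/3) · (1 − 1/29) · (1 − 1/43)
       = 14964 · 2352/7482 = 4704.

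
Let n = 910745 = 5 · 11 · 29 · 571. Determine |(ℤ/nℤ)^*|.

φ(5) = 5 − 1 = 4.
φ(11) = 11 − 1 = 10.
φ(29) = 29 − 1 = 28.
φ(571) = 571 − 1 = 570.
Since φ is multiplicative, φ(910745) = 4 · 10 · 28 · 570 = 638400.

638400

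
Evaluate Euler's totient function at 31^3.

28830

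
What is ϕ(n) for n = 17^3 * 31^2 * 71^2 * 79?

1667062051200

φ(1880242826927) = 1880242826927 · (1 − 1/17) · (1 − 1/31) · (1 − 1/71) · (1 − 1/79)
       = 1880242826927 · 2620800/2955943 = 1667062051200.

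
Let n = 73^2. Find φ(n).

φ(73^2) = 73^1·(73−1) = 73·72 = 5256.

5256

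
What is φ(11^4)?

13310

φ(14641) = 14641 · (1 − 1/11)
       = 14641 · 10/11 = 13310.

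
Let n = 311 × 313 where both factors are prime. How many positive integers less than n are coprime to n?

φ(pq) = (p−1)(q−1) = 310 · 312 = 96720.

96720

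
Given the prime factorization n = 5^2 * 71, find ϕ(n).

1400

φ(1775) = 1775 · (1 − 1/5) · (1 − 1/71)
       = 1775 · 280/355 = 1400.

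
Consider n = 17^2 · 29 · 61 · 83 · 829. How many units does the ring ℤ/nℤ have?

31025756160

φ(35176959487) = 35176959487 · (1 − 1/17) · (1 − 1/29) · (1 − 1/61) · (1 − 1/83) · (1 − 1/829)
       = 35176959487 · 1825044480/2069232911 = 31025756160.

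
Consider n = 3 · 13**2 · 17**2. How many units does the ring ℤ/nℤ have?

φ(146523) = 146523 · (1 − 1/3) · (1 − 1/13) · (1 − 1/17)
       = 146523 · 384/663 = 84864.

84864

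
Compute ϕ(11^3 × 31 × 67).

φ(11^3) = 11^2·(11−1) = 121·10 = 1210.
φ(31) = 31 − 1 = 30.
φ(67) = 67 − 1 = 66.
Since φ is multiplicative, φ(2764487) = 1210 · 30 · 66 = 2395800.

2395800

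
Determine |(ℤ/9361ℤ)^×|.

7920

Factor 9361: 9361 = 11 * 23 * 37.
φ(9361) = 9361 · (1 − 1/11) · (1 − 1/23) · (1 − 1/37)
       = 9361 · 7920/9361 = 7920.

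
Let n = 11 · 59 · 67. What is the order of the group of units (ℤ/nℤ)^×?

38280

φ(11) = 11 − 1 = 10.
φ(59) = 59 − 1 = 58.
φ(67) = 67 − 1 = 66.
Since φ is multiplicative, φ(43483) = 10 · 58 · 66 = 38280.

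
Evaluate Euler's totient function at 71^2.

4970

φ(71^2) = 71^2 − 71^1 = 5041 − 71 = 4970.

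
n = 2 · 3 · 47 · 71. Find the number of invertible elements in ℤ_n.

φ(2) = 2 − 1 = 1.
φ(3) = 3 − 1 = 2.
φ(47) = 47 − 1 = 46.
φ(71) = 71 − 1 = 70.
Multiply: 1 · 2 · 46 · 70 = 6440.

6440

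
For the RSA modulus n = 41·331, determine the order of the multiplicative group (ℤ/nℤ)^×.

φ(pq) = (p−1)(q−1) = 40 · 330 = 13200.

13200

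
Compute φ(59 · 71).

4060

φ(4189) = 4189 · (1 − 1/59) · (1 − 1/71)
       = 4189 · 4060/4189 = 4060.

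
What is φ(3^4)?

φ(81) = 81 · (1 − 1/3)
       = 81 · 2/3 = 54.

54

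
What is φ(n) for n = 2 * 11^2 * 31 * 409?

φ(2) = 2 − 1 = 1.
φ(11^2) = 11^1·(11−1) = 11·10 = 110.
φ(31) = 31 − 1 = 30.
φ(409) = 409 − 1 = 408.
φ(3068318) = 1 × 110 × 30 × 408 = 1346400.

1346400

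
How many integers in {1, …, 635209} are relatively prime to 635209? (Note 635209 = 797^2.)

634412

φ(635209) = 635209 · (1 − 1/797)
       = 635209 · 796/797 = 634412.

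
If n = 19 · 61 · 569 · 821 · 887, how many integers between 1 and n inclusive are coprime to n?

445676428800

φ(480244587917) = 480244587917 · (1 − 1/19) · (1 − 1/61) · (1 − 1/569) · (1 − 1/821) · (1 − 1/887)
       = 480244587917 · 445676428800/480244587917 = 445676428800.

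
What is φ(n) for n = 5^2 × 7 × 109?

12960

φ(5^2) = 5^2 − 5^1 = 25 − 5 = 20.
φ(7) = 7 − 1 = 6.
φ(109) = 109 − 1 = 108.
φ(19075) = 20 × 6 × 108 = 12960.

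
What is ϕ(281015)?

181440

Prime factorization: 281015 = 5 * 7^2 * 31 * 37.
φ(281015) = 281015 · (1 − 1/5) · (1 − 1/7) · (1 − 1/31) · (1 − 1/37)
       = 281015 · 25920/40145 = 181440.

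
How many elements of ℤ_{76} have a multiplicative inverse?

First factor: 76 = 2^2 × 19.
φ(2^2) = 2^2 − 2^1 = 4 − 2 = 2.
φ(19) = 19 − 1 = 18.
Multiply: 2 · 18 = 36.

36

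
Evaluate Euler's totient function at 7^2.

φ(49) = 49 · (1 − 1/7)
       = 49 · 6/7 = 42.

42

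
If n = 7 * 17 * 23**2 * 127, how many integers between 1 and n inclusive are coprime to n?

φ(7) = 7 − 1 = 6.
φ(17) = 17 − 1 = 16.
φ(23^2) = 23^1·(23−1) = 23·22 = 506.
φ(127) = 127 − 1 = 126.
φ(7994777) = 6 × 16 × 506 × 126 = 6120576.

6120576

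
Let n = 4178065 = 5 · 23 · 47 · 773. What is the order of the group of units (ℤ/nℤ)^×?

φ(5) = 5 − 1 = 4.
φ(23) = 23 − 1 = 22.
φ(47) = 47 − 1 = 46.
φ(773) = 773 − 1 = 772.
Since φ is multiplicative, φ(4178065) = 4 · 22 · 46 · 772 = 3125056.

3125056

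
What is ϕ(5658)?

1760

First factor: 5658 = 2 · 3 · 23 · 41.
φ(2) = 2 − 1 = 1.
φ(3) = 3 − 1 = 2.
φ(23) = 23 − 1 = 22.
φ(41) = 41 − 1 = 40.
φ(5658) = 1 × 2 × 22 × 40 = 1760.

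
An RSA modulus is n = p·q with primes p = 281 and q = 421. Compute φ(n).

φ(pq) = (p−1)(q−1) = 280 · 420 = 117600.

117600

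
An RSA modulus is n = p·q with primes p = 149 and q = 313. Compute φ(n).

46176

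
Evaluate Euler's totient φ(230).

88

230 = 2 * 5 * 23.
φ(230) = 230 · (1 − 1/2) · (1 − 1/5) · (1 − 1/23)
       = 230 · 88/230 = 88.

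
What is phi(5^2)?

φ(25) = 25 · (1 − 1/5)
       = 25 · 4/5 = 20.

20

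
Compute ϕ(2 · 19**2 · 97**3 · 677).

φ(2) = 2 − 1 = 1.
φ(19^2) = 19^2 − 19^1 = 361 − 19 = 342.
φ(97^3) = 97^3 − 97^2 = 912673 − 9409 = 903264.
φ(677) = 677 − 1 = 676.
φ(446109086362) = 1 × 342 × 903264 × 676 = 208827410688.

208827410688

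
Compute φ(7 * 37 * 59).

φ(7) = 7 − 1 = 6.
φ(37) = 37 − 1 = 36.
φ(59) = 59 − 1 = 58.
Multiply: 6 · 36 · 58 = 12528.

12528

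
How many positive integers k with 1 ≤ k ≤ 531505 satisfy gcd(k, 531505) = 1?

359424

Factor 531505: 531505 = 5 × 13^2 × 17 × 37.
φ(5) = 5 − 1 = 4.
φ(13^2) = 13^2 − 13^1 = 169 − 13 = 156.
φ(17) = 17 − 1 = 16.
φ(37) = 37 − 1 = 36.
Since φ is multiplicative, φ(531505) = 4 · 156 · 16 · 36 = 359424.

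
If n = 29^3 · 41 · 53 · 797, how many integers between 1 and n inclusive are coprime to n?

38987952640

φ(42238845709) = 42238845709 · (1 − 1/29) · (1 − 1/41) · (1 − 1/53) · (1 − 1/797)
       = 42238845709 · 46359040/50224549 = 38987952640.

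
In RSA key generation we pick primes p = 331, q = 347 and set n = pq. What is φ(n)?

For distinct primes, φ(pq) = (p−1)(q−1) = 330 × 346 = 114180.

114180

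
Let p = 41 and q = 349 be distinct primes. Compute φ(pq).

13920

For distinct primes, φ(pq) = (p−1)(q−1) = 40 × 348 = 13920.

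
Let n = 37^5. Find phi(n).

67469796

φ(69343957) = 69343957 · (1 − 1/37)
       = 69343957 · 36/37 = 67469796.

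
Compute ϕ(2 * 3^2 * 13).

φ(2) = 2 − 1 = 1.
φ(3^2) = 3^2 − 3^1 = 9 − 3 = 6.
φ(13) = 13 − 1 = 12.
φ(234) = 1 × 6 × 12 = 72.

72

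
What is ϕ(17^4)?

φ(17^4) = 17^4 − 17^3 = 83521 − 4913 = 78608.

78608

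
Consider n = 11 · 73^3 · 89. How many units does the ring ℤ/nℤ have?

337645440

φ(380847643) = 380847643 · (1 − 1/11) · (1 − 1/73) · (1 − 1/89)
       = 380847643 · 63360/71467 = 337645440.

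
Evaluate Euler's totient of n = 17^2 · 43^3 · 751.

15842232000

φ(17256119773) = 17256119773 · (1 − 1/17) · (1 − 1/43) · (1 − 1/751)
       = 17256119773 · 504000/548981 = 15842232000.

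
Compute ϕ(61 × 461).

φ(61) = 61 − 1 = 60.
φ(461) = 461 − 1 = 460.
φ(28121) = 60 × 460 = 27600.

27600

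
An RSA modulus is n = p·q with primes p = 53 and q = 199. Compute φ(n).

10296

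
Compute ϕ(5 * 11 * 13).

φ(715) = 715 · (1 − 1/5) · (1 − 1/11) · (1 − 1/13)
       = 715 · 480/715 = 480.

480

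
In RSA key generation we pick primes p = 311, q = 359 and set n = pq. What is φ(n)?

φ(111649) = 111649 · (1 − 1/311) · (1 − 1/359)
       = 111649 · 110980/111649 = 110980.

110980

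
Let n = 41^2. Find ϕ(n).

1640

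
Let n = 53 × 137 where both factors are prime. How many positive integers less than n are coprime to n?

7072

φ(pq) = (p−1)(q−1) = 52 · 136 = 7072.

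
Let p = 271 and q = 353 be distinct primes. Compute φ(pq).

φ(pq) = (p−1)(q−1) = 270 · 352 = 95040.

95040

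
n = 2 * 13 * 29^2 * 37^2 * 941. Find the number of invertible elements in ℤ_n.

12200267520

φ(28168415314) = 28168415314 · (1 − 1/2) · (1 − 1/13) · (1 − 1/29) · (1 − 1/37) · (1 − 1/941)
       = 28168415314 · 11370240/26252018 = 12200267520.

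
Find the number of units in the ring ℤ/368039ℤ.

296352

Factor 368039: 368039 = 7^3 × 29 × 37.
φ(7^3) = 7^3 − 7^2 = 343 − 49 = 294.
φ(29) = 29 − 1 = 28.
φ(37) = 37 − 1 = 36.
Since φ is multiplicative, φ(368039) = 294 · 28 · 36 = 296352.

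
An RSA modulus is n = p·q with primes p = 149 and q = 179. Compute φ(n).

φ(pq) = (p−1)(q−1) = 148 · 178 = 26344.

26344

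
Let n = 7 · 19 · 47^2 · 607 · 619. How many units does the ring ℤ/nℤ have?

φ(110389228201) = 110389228201 · (1 − 1/7) · (1 − 1/19) · (1 − 1/47) · (1 − 1/607) · (1 − 1/619)
       = 110389228201 · 1860555744/2348706983 = 87446119968.

87446119968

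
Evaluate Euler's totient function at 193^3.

φ(193^3) = 193^2·(193−1) = 37249·192 = 7151808.

7151808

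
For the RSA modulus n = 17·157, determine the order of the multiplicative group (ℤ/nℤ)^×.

2496

For distinct primes, φ(pq) = (p−1)(q−1) = 16 × 156 = 2496.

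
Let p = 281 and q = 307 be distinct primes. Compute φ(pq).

85680

φ(pq) = (p−1)(q−1) = 280 · 306 = 85680.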